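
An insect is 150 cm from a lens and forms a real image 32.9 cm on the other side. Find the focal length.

f = 27.0 cm (converging)

Real image ⇒ d_i = +32.9 cm.
1/f = 1/d_o + 1/d_i = 1/(150) + 1/(32.9) = 0.03706, so f = 27.0 cm.
Since f is positive, the lens is converging.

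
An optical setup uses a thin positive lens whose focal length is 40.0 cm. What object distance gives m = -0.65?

102 cm

m = −d_i/d_o ⇒ d_i = −m·d_o.
1/f = 1/d_o + 1/d_i = 1/d_o − 1/(m·d_o) = (1 − 1/m)/d_o, so d_o = f(1 − 1/m) = (40.00)(1 − 1/(-0.65)) = 102 cm.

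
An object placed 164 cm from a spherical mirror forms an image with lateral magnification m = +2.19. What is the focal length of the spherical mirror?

m = −d_i/d_o ⇒ d_i = −m·d_o = −(+2.19)·(164) = -359.2 cm.
1/f = 1/d_o + 1/d_i = 1/(164) + 1/(-359.2) = 0.003314, so f = 302 cm.
Since f is positive, the spherical mirror is concave.

f = 302 cm (concave)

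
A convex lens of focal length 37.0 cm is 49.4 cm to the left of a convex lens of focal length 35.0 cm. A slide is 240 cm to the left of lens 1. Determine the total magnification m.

Lens 1: 1/d_i1 = 1/(37.0) − 1/(240) = 0.02286, so d_i1 = 43.74 cm; m₁ = −d_i1/d_o1 = -0.1822.
d_o2 = 49.4 − (43.74) = 5.660 cm.
Lens 2: 1/d_i2 = 1/(35.0) − 1/(5.660) = -0.1481, so d_i2 = -6.752 cm; m₂ = −d_i2/d_o2 = +1.193.
m = m₁·m₂ = (-0.1822)(+1.193) = -0.217.

m = -0.217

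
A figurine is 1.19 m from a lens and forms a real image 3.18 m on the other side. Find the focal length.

f = 0.866 m (converging)

Real image ⇒ d_i = +3.18 m.
1/f = 1/d_o + 1/d_i = 1/(1.19) + 1/(3.18) = 1.155, so f = 0.866 m.
Since f is positive, the lens is converging.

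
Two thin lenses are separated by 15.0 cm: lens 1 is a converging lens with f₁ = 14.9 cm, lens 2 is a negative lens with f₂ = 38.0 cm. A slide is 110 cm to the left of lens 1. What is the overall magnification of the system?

Lens 1: 1/d_i1 = 1/(14.9) − 1/(110) = 0.05802, so d_i1 = 17.23 cm; m₁ = −d_i1/d_o1 = -0.1566.
d_o2 = 15.0 − (17.23) = -2.230 cm (virtual object).
f₂ = −38.0 cm (diverging).
Lens 2: 1/d_i2 = 1/(-38.0) − 1/(-2.230) = 0.4221, so d_i2 = 2.369 cm; m₂ = −d_i2/d_o2 = +1.062.
m = m₁·m₂ = (-0.1566)(+1.062) = -0.166.

m = -0.166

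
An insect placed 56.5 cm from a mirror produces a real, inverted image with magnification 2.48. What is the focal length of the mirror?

f = 40.3 cm (concave)

m = −d_i/d_o ⇒ d_i = −m·d_o = −(-2.48)·(56.5) = 140.1 cm.
1/f = 1/d_o + 1/d_i = 1/(56.5) + 1/(140.1) = 0.02484, so f = 40.3 cm.
Since f is positive, the mirror is concave.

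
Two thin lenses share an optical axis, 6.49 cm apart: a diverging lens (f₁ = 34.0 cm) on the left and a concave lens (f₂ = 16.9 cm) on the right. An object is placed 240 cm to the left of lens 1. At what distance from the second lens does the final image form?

Lens 1 is diverging, so f₁ = −34.0 cm.
Lens 1: 1/d_i1 = 1/f₁ − 1/d_o1 = 1/(-34.0) − 1/(240) = -0.03358, so d_i1 = -29.78 cm.
The intermediate image is 29.78 cm to the left of lens 1 (virtual), which is 6.49 − (-29.78) = 36.27 cm to the left of lens 2, so d_o2 = +36.27 cm.
Lens 2 is diverging, so f₂ = −16.9 cm.
Lens 2: 1/d_i2 = 1/f₂ − 1/d_o2 = 1/(-16.9) − 1/(36.27) = -0.08674, so d_i2 = -11.5 cm.
The final image is virtual, 11.5 cm to the left of lens 2 (overall magnification ≈ 0.039).

11.5 cm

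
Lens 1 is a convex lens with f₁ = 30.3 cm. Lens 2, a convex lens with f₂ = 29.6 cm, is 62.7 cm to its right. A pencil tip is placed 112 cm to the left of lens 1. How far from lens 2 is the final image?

Lens 1: 1/d_i1 = 1/f₁ − 1/d_o1 = 1/(30.3) − 1/(112) = 0.02407, so d_i1 = 41.54 cm.
The intermediate image is 41.54 cm to the right of lens 1, which is 62.7 − (41.54) = 21.16 cm to the left of lens 2, so d_o2 = +21.16 cm.
Lens 2: 1/d_i2 = 1/f₂ − 1/d_o2 = 1/(29.6) − 1/(21.16) = -0.01348, so d_i2 = -74.2 cm.
The final image is virtual, 74.2 cm to the left of lens 2 (overall magnification ≈ -1.3).

74.2 cm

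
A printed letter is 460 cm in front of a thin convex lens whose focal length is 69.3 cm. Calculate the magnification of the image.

m = -0.177

1/d_i = 1/f − 1/d_o = 1/(69.30) − 1/(460) = 0.01226, so d_i = 81.59 cm.
m = −d_i/d_o = −(81.59)/(460) = -0.177.
The image is real, inverted and reduced, on the far side of the lens.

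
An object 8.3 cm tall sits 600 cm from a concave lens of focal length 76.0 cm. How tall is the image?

0.933 cm

For a concave lens, f = -76.0 cm.
1/d_i = 1/f − 1/d_o = 1/(-76.00) − 1/(600) = -0.01482, so d_i = -67.46 cm.
m = −d_i/d_o = +0.1124.
|h_i| = |m|·h_o = 0.1124 × 8.3 = 0.933 cm. The image is virtual, upright and reduced, on the same side as the object.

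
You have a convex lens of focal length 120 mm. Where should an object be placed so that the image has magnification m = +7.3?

104 mm

m = −d_i/d_o ⇒ d_i = −m·d_o.
1/f = 1/d_o + 1/d_i = 1/d_o − 1/(m·d_o) = (1 − 1/m)/d_o, so d_o = f(1 − 1/m) = (120.0)(1 − 1/(+7.3)) = 104 mm.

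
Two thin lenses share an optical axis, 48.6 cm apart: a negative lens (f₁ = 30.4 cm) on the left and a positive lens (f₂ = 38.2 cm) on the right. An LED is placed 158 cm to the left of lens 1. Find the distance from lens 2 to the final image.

78.9 cm

Lens 1 is diverging, so f₁ = −30.4 cm.
Lens 1: 1/d_i1 = 1/f₁ − 1/d_o1 = 1/(-30.4) − 1/(158) = -0.03922, so d_i1 = -25.49 cm.
The intermediate image is 25.49 cm to the left of lens 1 (virtual), which is 48.6 − (-25.49) = 74.09 cm to the left of lens 2, so d_o2 = +74.09 cm.
Lens 2: 1/d_i2 = 1/f₂ − 1/d_o2 = 1/(38.2) − 1/(74.09) = 0.01268, so d_i2 = 78.9 cm.
The final image is real, 78.9 cm to the right of lens 2 (overall magnification ≈ -0.17).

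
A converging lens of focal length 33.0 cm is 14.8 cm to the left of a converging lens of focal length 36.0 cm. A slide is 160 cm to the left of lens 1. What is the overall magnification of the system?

Lens 1: 1/d_i1 = 1/(33.0) − 1/(160) = 0.02405, so d_i1 = 41.57 cm; m₁ = −d_i1/d_o1 = -0.2598.
d_o2 = 14.8 − (41.57) = -26.77 cm (virtual object).
Lens 2: 1/d_i2 = 1/(36.0) − 1/(-26.77) = 0.06513, so d_i2 = 15.35 cm; m₂ = −d_i2/d_o2 = +0.5735.
m = m₁·m₂ = (-0.2598)(+0.5735) = -0.149.

m = -0.149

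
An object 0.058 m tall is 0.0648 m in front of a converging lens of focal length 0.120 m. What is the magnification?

1/d_i = 1/f − 1/d_o = 1/(0.1200) − 1/(0.0648) = -7.099, so d_i = -0.1409 m.
m = −d_i/d_o = −(-0.1409)/(0.0648) = +2.17.
The image is virtual, upright and enlarged, on the same side as the object.

m = +2.17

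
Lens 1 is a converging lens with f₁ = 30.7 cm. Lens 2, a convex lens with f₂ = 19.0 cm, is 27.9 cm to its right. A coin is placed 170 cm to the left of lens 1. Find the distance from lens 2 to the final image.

Lens 1: 1/d_i1 = 1/f₁ − 1/d_o1 = 1/(30.7) − 1/(170) = 0.02669, so d_i1 = 37.47 cm.
The intermediate image is 37.47 cm to the right of lens 1, which lies 9.570 cm to the right of lens 2 — a virtual object — so d_o2 = −9.570 cm.
Lens 2: 1/d_i2 = 1/f₂ − 1/d_o2 = 1/(19.0) − 1/(-9.570) = 0.1571, so d_i2 = 6.36 cm.
The final image is real, 6.36 cm to the right of lens 2 (overall magnification ≈ -0.15).

6.36 cm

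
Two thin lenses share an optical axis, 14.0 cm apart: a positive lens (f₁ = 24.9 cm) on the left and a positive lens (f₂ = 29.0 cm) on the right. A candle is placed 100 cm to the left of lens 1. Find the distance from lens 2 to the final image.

Lens 1: 1/d_i1 = 1/f₁ − 1/d_o1 = 1/(24.9) − 1/(100) = 0.03016, so d_i1 = 33.16 cm.
The intermediate image is 33.16 cm to the right of lens 1, which lies 19.16 cm to the right of lens 2 — a virtual object — so d_o2 = −19.16 cm.
Lens 2: 1/d_i2 = 1/f₂ − 1/d_o2 = 1/(29.0) − 1/(-19.16) = 0.08667, so d_i2 = 11.5 cm.
The final image is real, 11.5 cm to the right of lens 2 (overall magnification ≈ -0.20).

11.5 cm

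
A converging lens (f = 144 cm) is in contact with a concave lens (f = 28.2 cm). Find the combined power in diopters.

P = -2.85 D

P₁ = 1/f₁ = 1/(1.44 m) = +0.6944 D; P₂ = 1/f₂ = 1/(-0.282 m) = -3.546 D.
For thin lenses in contact, P = P₁ + P₂ = (+0.6944) + (-3.546) = -2.85 D.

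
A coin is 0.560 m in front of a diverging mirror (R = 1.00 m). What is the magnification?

f = R/2 = 1.00/2 = 0.5000 m; for a diverging mirror, f = -0.5000 m.
1/d_i = 1/f − 1/d_o = 1/(-0.5000) − 1/(0.560) = -3.786, so d_i = -0.2642 m.
m = −d_i/d_o = −(-0.2642)/(0.560) = +0.472.
The image is virtual, upright and reduced, behind the mirror.

m = +0.472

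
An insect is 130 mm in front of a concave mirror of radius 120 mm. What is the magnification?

f = R/2 = 120/2 = 60.00 mm.
1/d_i = 1/f − 1/d_o = 1/(60.00) − 1/(130) = 0.008974, so d_i = 111.4 mm.
m = −d_i/d_o = −(111.4)/(130) = -0.857.
The image is real, inverted and reduced, in front of the mirror.

m = -0.857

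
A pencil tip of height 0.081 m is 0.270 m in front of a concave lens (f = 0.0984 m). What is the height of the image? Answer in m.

For a concave lens, f = -0.0984 m.
1/d_i = 1/f − 1/d_o = 1/(-0.09840) − 1/(0.270) = -13.87, so d_i = -0.07212 m.
m = −d_i/d_o = +0.2671.
|h_i| = |m|·h_o = 0.2671 × 0.081 = 0.0216 m. The image is virtual, upright and reduced, on the same side as the object.

0.0216 m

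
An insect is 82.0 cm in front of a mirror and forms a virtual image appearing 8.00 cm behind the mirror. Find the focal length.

Virtual image ⇒ d_i = −8.00 cm.
1/f = 1/d_o + 1/d_i = 1/(82.0) + 1/(-8.00) = -0.1128, so f = -8.86 cm.
Since f is negative, the mirror is convex.

f = -8.86 cm (convex)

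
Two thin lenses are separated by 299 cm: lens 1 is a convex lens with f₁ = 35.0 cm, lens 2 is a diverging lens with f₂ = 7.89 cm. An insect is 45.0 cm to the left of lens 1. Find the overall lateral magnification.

Lens 1: 1/d_i1 = 1/(35.0) − 1/(45.0) = 0.006349, so d_i1 = 157.5 cm; m₁ = −d_i1/d_o1 = -3.500.
d_o2 = 299 − (157.5) = 141.5 cm.
f₂ = −7.89 cm (diverging).
Lens 2: 1/d_i2 = 1/(-7.89) − 1/(141.5) = -0.1338, so d_i2 = -7.473 cm; m₂ = −d_i2/d_o2 = +0.05281.
m = m₁·m₂ = (-3.500)(+0.05281) = -0.185.

m = -0.185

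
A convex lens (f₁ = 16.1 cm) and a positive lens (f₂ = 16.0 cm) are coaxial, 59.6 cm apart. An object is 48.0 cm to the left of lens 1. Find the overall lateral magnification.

Lens 1: 1/d_i1 = 1/(16.1) − 1/(48.0) = 0.04128, so d_i1 = 24.23 cm; m₁ = −d_i1/d_o1 = -0.5048.
d_o2 = 59.6 − (24.23) = 35.37 cm.
Lens 2: 1/d_i2 = 1/(16.0) − 1/(35.37) = 0.03423, so d_i2 = 29.22 cm; m₂ = −d_i2/d_o2 = -0.8260.
m = m₁·m₂ = (-0.5048)(-0.8260) = +0.417.

m = +0.417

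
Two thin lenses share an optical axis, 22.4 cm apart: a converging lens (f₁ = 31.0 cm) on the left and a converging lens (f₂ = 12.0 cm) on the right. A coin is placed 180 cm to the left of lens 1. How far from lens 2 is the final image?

Lens 1: 1/d_i1 = 1/f₁ − 1/d_o1 = 1/(31.0) − 1/(180) = 0.02670, so d_i1 = 37.45 cm.
The intermediate image is 37.45 cm to the right of lens 1, which lies 15.05 cm to the right of lens 2 — a virtual object — so d_o2 = −15.05 cm.
Lens 2: 1/d_i2 = 1/f₂ − 1/d_o2 = 1/(12.0) − 1/(-15.05) = 0.1498, so d_i2 = 6.68 cm.
The final image is real, 6.68 cm to the right of lens 2 (overall magnification ≈ -0.092).

6.68 cm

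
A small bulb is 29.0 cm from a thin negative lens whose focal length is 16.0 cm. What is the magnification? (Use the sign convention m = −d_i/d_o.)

m = +0.356

For a negative lens, f = -16.0 cm.
1/d_i = 1/f − 1/d_o = 1/(-16.00) − 1/(29.0) = -0.09698, so d_i = -10.31 cm.
m = −d_i/d_o = −(-10.31)/(29.0) = +0.356.
The image is virtual, upright and reduced, on the same side as the object.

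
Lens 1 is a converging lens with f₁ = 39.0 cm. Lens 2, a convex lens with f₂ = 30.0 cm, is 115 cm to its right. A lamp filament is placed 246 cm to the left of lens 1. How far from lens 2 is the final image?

Lens 1: 1/d_i1 = 1/f₁ − 1/d_o1 = 1/(39.0) − 1/(246) = 0.02158, so d_i1 = 46.35 cm.
The intermediate image is 46.35 cm to the right of lens 1, which is 115 − (46.35) = 68.65 cm to the left of lens 2, so d_o2 = +68.65 cm.
Lens 2: 1/d_i2 = 1/f₂ − 1/d_o2 = 1/(30.0) − 1/(68.65) = 0.01877, so d_i2 = 53.3 cm.
The final image is real, 53.3 cm to the right of lens 2 (overall magnification ≈ 0.15).

53.3 cm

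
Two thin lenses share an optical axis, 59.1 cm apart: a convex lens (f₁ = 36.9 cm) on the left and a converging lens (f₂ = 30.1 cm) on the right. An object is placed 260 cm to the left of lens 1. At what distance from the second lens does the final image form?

Lens 1: 1/d_i1 = 1/f₁ − 1/d_o1 = 1/(36.9) − 1/(260) = 0.02325, so d_i1 = 43.00 cm.
The intermediate image is 43.00 cm to the right of lens 1, which is 59.1 − (43.00) = 16.10 cm to the left of lens 2, so d_o2 = +16.10 cm.
Lens 2: 1/d_i2 = 1/f₂ − 1/d_o2 = 1/(30.1) − 1/(16.10) = -0.02889, so d_i2 = -34.6 cm.
The final image is virtual, 34.6 cm to the left of lens 2 (overall magnification ≈ -0.36).

34.6 cm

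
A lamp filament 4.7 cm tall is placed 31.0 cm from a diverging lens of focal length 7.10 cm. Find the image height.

0.876 cm

For a diverging lens, f = -7.10 cm.
1/d_i = 1/f − 1/d_o = 1/(-7.100) − 1/(31.0) = -0.1731, so d_i = -5.777 cm.
m = −d_i/d_o = +0.1864.
|h_i| = |m|·h_o = 0.1864 × 4.7 = 0.876 cm. The image is virtual, upright and reduced, on the same side as the object.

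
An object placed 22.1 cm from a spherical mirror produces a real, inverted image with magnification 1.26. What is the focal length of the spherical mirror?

f = 12.3 cm (concave)

m = −d_i/d_o ⇒ d_i = −m·d_o = −(-1.26)·(22.1) = 27.85 cm.
1/f = 1/d_o + 1/d_i = 1/(22.1) + 1/(27.85) = 0.08116, so f = 12.3 cm.
Since f is positive, the spherical mirror is concave.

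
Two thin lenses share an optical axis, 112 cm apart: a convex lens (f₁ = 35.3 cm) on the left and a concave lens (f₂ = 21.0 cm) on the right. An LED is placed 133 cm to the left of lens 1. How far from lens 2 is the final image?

15.8 cm

Lens 1: 1/d_i1 = 1/f₁ − 1/d_o1 = 1/(35.3) − 1/(133) = 0.02081, so d_i1 = 48.05 cm.
The intermediate image is 48.05 cm to the right of lens 1, which is 112 − (48.05) = 63.95 cm to the left of lens 2, so d_o2 = +63.95 cm.
Lens 2 is diverging, so f₂ = −21.0 cm.
Lens 2: 1/d_i2 = 1/f₂ − 1/d_o2 = 1/(-21.0) − 1/(63.95) = -0.06326, so d_i2 = -15.8 cm.
The final image is virtual, 15.8 cm to the left of lens 2 (overall magnification ≈ -0.089).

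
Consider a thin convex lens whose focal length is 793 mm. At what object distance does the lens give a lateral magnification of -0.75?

m = −d_i/d_o ⇒ d_i = −m·d_o.
1/f = 1/d_o + 1/d_i = 1/d_o − 1/(m·d_o) = (1 − 1/m)/d_o, so d_o = f(1 − 1/m) = (793.0)(1 − 1/(-0.75)) = 1850 mm.

1850 mm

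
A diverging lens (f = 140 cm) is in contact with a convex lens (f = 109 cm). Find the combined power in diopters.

P = +0.203 D

P₁ = 1/f₁ = 1/(-1.40 m) = -0.7143 D; P₂ = 1/f₂ = 1/(1.09 m) = +0.9174 D.
For thin lenses in contact, P = P₁ + P₂ = (-0.7143) + (+0.9174) = +0.203 D.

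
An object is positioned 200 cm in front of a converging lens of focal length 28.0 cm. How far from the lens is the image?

32.6 cm

Thin-lens equation: 1/d_i = 1/f − 1/d_o = 1/(28.00) − 1/(200) = 0.03571 − 0.005000 = 0.03071, so d_i = 32.6 cm.
The image is real, inverted and reduced, on the far side of the lens.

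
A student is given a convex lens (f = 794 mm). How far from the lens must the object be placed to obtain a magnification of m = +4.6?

m = −d_i/d_o ⇒ d_i = −m·d_o.
1/f = 1/d_o + 1/d_i = 1/d_o − 1/(m·d_o) = (1 − 1/m)/d_o, so d_o = f(1 − 1/m) = (794.0)(1 − 1/(+4.6)) = 621 mm.

621 mm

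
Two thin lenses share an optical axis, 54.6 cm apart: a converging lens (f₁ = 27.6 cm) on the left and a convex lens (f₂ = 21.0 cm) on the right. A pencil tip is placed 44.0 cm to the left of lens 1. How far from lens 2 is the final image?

10.1 cm

Lens 1: 1/d_i1 = 1/f₁ − 1/d_o1 = 1/(27.6) − 1/(44.0) = 0.01350, so d_i1 = 74.05 cm.
The intermediate image is 74.05 cm to the right of lens 1, which lies 19.45 cm to the right of lens 2 — a virtual object — so d_o2 = −19.45 cm.
Lens 2: 1/d_i2 = 1/f₂ − 1/d_o2 = 1/(21.0) − 1/(-19.45) = 0.09903, so d_i2 = 10.1 cm.
The final image is real, 10.1 cm to the right of lens 2 (overall magnification ≈ -0.87).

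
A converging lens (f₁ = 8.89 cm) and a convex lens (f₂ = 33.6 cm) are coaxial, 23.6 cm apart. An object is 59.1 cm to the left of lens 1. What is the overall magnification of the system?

Lens 1: 1/d_i1 = 1/(8.89) − 1/(59.1) = 0.09557, so d_i1 = 10.46 cm; m₁ = −d_i1/d_o1 = -0.1770.
d_o2 = 23.6 − (10.46) = 13.14 cm.
Lens 2: 1/d_i2 = 1/(33.6) − 1/(13.14) = -0.04634, so d_i2 = -21.58 cm; m₂ = −d_i2/d_o2 = +1.642.
m = m₁·m₂ = (-0.1770)(+1.642) = -0.291.

m = -0.291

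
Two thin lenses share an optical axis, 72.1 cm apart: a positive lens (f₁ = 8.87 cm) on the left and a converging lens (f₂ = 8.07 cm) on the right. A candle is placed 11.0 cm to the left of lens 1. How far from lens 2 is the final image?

Lens 1: 1/d_i1 = 1/f₁ − 1/d_o1 = 1/(8.87) − 1/(11.0) = 0.02183, so d_i1 = 45.81 cm.
The intermediate image is 45.81 cm to the right of lens 1, which is 72.1 − (45.81) = 26.29 cm to the left of lens 2, so d_o2 = +26.29 cm.
Lens 2: 1/d_i2 = 1/f₂ − 1/d_o2 = 1/(8.07) − 1/(26.29) = 0.08588, so d_i2 = 11.6 cm.
The final image is real, 11.6 cm to the right of lens 2 (overall magnification ≈ 1.8).

11.6 cm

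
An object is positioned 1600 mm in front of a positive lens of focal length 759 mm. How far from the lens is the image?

1440 mm

Thin-lens equation: 1/v = 1/f − 1/u = 1/(759.0) − 1/(1600) = 0.001318 − 0.0006250 = 0.0006925, so v = 1440 mm.
The image is real, inverted and reduced, on the far side of the lens.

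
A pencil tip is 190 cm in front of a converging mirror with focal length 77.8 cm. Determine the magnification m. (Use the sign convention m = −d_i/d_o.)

1/d_i = 1/f − 1/d_o = 1/(77.80) − 1/(190) = 0.007590, so d_i = 131.7 cm.
m = −d_i/d_o = −(131.7)/(190) = -0.693.
The image is real, inverted and reduced, in front of the mirror.

m = -0.693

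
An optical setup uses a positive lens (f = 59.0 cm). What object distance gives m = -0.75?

m = −d_i/d_o ⇒ d_i = −m·d_o.
1/f = 1/d_o + 1/d_i = 1/d_o − 1/(m·d_o) = (1 − 1/m)/d_o, so d_o = f(1 − 1/m) = (59.00)(1 − 1/(-0.75)) = 138 cm.

138 cm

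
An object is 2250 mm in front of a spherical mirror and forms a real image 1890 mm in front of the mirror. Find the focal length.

Real image ⇒ d_i = +1890 mm.
1/f = 1/d_o + 1/d_i = 1/(2250) + 1/(1890) = 0.0009735, so f = 1030 mm.
Since f is positive, the spherical mirror is concave.

f = 1030 mm (concave)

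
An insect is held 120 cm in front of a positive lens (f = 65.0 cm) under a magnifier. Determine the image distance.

142 cm

Lens equation: 1/d_i = 1/f − 1/d_o = 1/(65.00) − 1/(120) = 0.01538 − 0.008333 = 0.007051, so d_i = 142 cm.
The image is real, inverted and enlarged, on the far side of the lens.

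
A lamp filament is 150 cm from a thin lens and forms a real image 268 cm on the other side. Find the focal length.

Real image ⇒ d_i = +268 cm.
1/f = 1/d_o + 1/d_i = 1/(150) + 1/(268) = 0.01040, so f = 96.2 cm.
Since f is positive, the thin lens is converging.

f = 96.2 cm (converging)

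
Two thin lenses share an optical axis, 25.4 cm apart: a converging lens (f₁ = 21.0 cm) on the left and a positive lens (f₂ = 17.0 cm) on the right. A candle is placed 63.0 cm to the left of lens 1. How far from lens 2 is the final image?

4.49 cm

Lens 1: 1/d_i1 = 1/f₁ − 1/d_o1 = 1/(21.0) − 1/(63.0) = 0.03175, so d_i1 = 31.50 cm.
The intermediate image is 31.50 cm to the right of lens 1, which lies 6.100 cm to the right of lens 2 — a virtual object — so d_o2 = −6.100 cm.
Lens 2: 1/d_i2 = 1/f₂ − 1/d_o2 = 1/(17.0) − 1/(-6.100) = 0.2228, so d_i2 = 4.49 cm.
The final image is real, 4.49 cm to the right of lens 2 (overall magnification ≈ -0.37).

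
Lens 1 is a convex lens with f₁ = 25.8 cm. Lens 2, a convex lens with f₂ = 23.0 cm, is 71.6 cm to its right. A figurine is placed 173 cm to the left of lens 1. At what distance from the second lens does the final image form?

51.9 cm

Lens 1: 1/d_i1 = 1/f₁ − 1/d_o1 = 1/(25.8) − 1/(173) = 0.03298, so d_i1 = 30.32 cm.
The intermediate image is 30.32 cm to the right of lens 1, which is 71.6 − (30.32) = 41.28 cm to the left of lens 2, so d_o2 = +41.28 cm.
Lens 2: 1/d_i2 = 1/f₂ − 1/d_o2 = 1/(23.0) − 1/(41.28) = 0.01925, so d_i2 = 51.9 cm.
The final image is real, 51.9 cm to the right of lens 2 (overall magnification ≈ 0.22).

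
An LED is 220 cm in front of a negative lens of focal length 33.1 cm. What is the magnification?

m = +0.131

For a negative lens, f = -33.1 cm.
1/d_i = 1/f − 1/d_o = 1/(-33.10) − 1/(220) = -0.03476, so d_i = -28.77 cm.
m = −d_i/d_o = −(-28.77)/(220) = +0.131.
The image is virtual, upright and reduced, on the same side as the object.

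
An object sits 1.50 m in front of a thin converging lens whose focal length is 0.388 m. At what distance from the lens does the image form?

Thin-lens equation: 1/d_i = 1/f − 1/d_o = 1/(0.3880) − 1/(1.50) = 2.577 − 0.6667 = 1.911, so d_i = 0.523 m.
The image is real, inverted and reduced, on the far side of the lens.

0.523 m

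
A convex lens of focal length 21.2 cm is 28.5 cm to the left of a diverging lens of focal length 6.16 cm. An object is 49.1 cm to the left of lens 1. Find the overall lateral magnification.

m = +1.77

Lens 1: 1/d_i1 = 1/(21.2) − 1/(49.1) = 0.02680, so d_i1 = 37.31 cm; m₁ = −d_i1/d_o1 = -0.7599.
d_o2 = 28.5 − (37.31) = -8.810 cm (virtual object).
f₂ = −6.16 cm (diverging).
Lens 2: 1/d_i2 = 1/(-6.16) − 1/(-8.810) = -0.04883, so d_i2 = -20.48 cm; m₂ = −d_i2/d_o2 = -2.325.
m = m₁·m₂ = (-0.7599)(-2.325) = +1.77.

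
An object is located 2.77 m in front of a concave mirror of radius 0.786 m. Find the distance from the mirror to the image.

0.458 m

f = R/2 = 0.786/2 = 0.3930 m.
Mirror equation: 1/s_i = 1/f − 1/s_o = 1/(0.3930) − 1/(2.77) = 2.545 − 0.3610 = 2.184, so s_i = 0.458 m.
The image is real, inverted and reduced, in front of the mirror.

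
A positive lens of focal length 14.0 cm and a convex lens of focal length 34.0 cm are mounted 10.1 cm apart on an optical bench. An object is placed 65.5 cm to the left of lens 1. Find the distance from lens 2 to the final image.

6.28 cm

Lens 1: 1/d_i1 = 1/f₁ − 1/d_o1 = 1/(14.0) − 1/(65.5) = 0.05616, so d_i1 = 17.81 cm.
The intermediate image is 17.81 cm to the right of lens 1, which lies 7.710 cm to the right of lens 2 — a virtual object — so d_o2 = −7.710 cm.
Lens 2: 1/d_i2 = 1/f₂ − 1/d_o2 = 1/(34.0) − 1/(-7.710) = 0.1591, so d_i2 = 6.28 cm.
The final image is real, 6.28 cm to the right of lens 2 (overall magnification ≈ -0.22).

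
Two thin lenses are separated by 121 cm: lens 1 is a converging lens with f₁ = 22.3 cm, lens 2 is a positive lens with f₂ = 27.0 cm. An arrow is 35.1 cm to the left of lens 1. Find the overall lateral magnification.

Lens 1: 1/d_i1 = 1/(22.3) − 1/(35.1) = 0.01635, so d_i1 = 61.15 cm; m₁ = −d_i1/d_o1 = -1.742.
d_o2 = 121 − (61.15) = 59.85 cm.
Lens 2: 1/d_i2 = 1/(27.0) − 1/(59.85) = 0.02033, so d_i2 = 49.19 cm; m₂ = −d_i2/d_o2 = -0.8219.
m = m₁·m₂ = (-1.742)(-0.8219) = +1.43.

m = +1.43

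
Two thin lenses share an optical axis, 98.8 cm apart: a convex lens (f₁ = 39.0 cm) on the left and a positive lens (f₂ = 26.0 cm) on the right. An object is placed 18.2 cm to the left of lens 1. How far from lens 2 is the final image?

32.3 cm

Lens 1: 1/d_i1 = 1/f₁ − 1/d_o1 = 1/(39.0) − 1/(18.2) = -0.02930, so d_i1 = -34.12 cm.
The intermediate image is 34.12 cm to the left of lens 1 (virtual), which is 98.8 − (-34.12) = 132.9 cm to the left of lens 2, so d_o2 = +132.9 cm.
Lens 2: 1/d_i2 = 1/f₂ − 1/d_o2 = 1/(26.0) − 1/(132.9) = 0.03094, so d_i2 = 32.3 cm.
The final image is real, 32.3 cm to the right of lens 2 (overall magnification ≈ -0.46).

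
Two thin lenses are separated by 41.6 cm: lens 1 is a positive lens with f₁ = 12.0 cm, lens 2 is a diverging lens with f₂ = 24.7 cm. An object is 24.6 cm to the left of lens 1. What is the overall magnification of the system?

m = -0.549

Lens 1: 1/d_i1 = 1/(12.0) − 1/(24.6) = 0.04268, so d_i1 = 23.43 cm; m₁ = −d_i1/d_o1 = -0.9524.
d_o2 = 41.6 − (23.43) = 18.17 cm.
f₂ = −24.7 cm (diverging).
Lens 2: 1/d_i2 = 1/(-24.7) − 1/(18.17) = -0.09552, so d_i2 = -10.47 cm; m₂ = −d_i2/d_o2 = +0.5762.
m = m₁·m₂ = (-0.9524)(+0.5762) = -0.549.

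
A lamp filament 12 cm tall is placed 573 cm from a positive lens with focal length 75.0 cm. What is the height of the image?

1.81 cm

1/d_i = 1/f − 1/d_o = 1/(75.00) − 1/(573) = 0.01159, so d_i = 86.30 cm.
m = −d_i/d_o = -0.1506.
|h_i| = |m|·h_o = 0.1506 × 12 = 1.81 cm. The image is real, inverted and reduced, on the far side of the lens.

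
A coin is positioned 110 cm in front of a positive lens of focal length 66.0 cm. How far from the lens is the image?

Lens equation: 1/d_i = 1/f − 1/d_o = 1/(66.00) − 1/(110) = 0.01515 − 0.009091 = 0.006061, so d_i = 165 cm.
The image is real, inverted and enlarged, on the far side of the lens.

165 cm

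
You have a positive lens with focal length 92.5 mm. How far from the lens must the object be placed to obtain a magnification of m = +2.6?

56.9 mm

m = −d_i/d_o ⇒ d_i = −m·d_o.
1/f = 1/d_o + 1/d_i = 1/d_o − 1/(m·d_o) = (1 − 1/m)/d_o, so d_o = f(1 − 1/m) = (92.50)(1 − 1/(+2.6)) = 56.9 mm.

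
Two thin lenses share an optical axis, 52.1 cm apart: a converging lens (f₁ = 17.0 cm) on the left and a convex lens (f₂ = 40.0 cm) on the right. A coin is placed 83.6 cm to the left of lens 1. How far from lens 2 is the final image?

Lens 1: 1/d_i1 = 1/f₁ − 1/d_o1 = 1/(17.0) − 1/(83.6) = 0.04686, so d_i1 = 21.34 cm.
The intermediate image is 21.34 cm to the right of lens 1, which is 52.1 − (21.34) = 30.76 cm to the left of lens 2, so d_o2 = +30.76 cm.
Lens 2: 1/d_i2 = 1/f₂ − 1/d_o2 = 1/(40.0) − 1/(30.76) = -0.007510, so d_i2 = -133 cm.
The final image is virtual, 133 cm to the left of lens 2 (overall magnification ≈ -1.1).

133 cm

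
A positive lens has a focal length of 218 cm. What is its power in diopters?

f = 218 cm = 2.18 m.
P = 1/f = 1/(2.18 m) = +0.459 D.

P = +0.459 D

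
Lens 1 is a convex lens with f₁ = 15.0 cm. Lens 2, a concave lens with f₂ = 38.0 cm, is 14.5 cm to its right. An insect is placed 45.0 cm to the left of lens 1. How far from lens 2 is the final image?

10.1 cm

Lens 1: 1/d_i1 = 1/f₁ − 1/d_o1 = 1/(15.0) − 1/(45.0) = 0.04444, so d_i1 = 22.50 cm.
The intermediate image is 22.50 cm to the right of lens 1, which lies 8.000 cm to the right of lens 2 — a virtual object — so d_o2 = −8.000 cm.
Lens 2 is diverging, so f₂ = −38.0 cm.
Lens 2: 1/d_i2 = 1/f₂ − 1/d_o2 = 1/(-38.0) − 1/(-8.000) = 0.09868, so d_i2 = 10.1 cm.
The final image is real, 10.1 cm to the right of lens 2 (overall magnification ≈ -0.63).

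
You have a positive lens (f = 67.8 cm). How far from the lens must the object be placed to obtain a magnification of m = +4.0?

50.8 cm

m = −d_i/d_o ⇒ d_i = −m·d_o.
1/f = 1/d_o + 1/d_i = 1/d_o − 1/(m·d_o) = (1 − 1/m)/d_o, so d_o = f(1 − 1/m) = (67.80)(1 − 1/(+4.0)) = 50.8 cm.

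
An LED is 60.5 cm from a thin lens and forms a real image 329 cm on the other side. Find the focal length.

Real image ⇒ d_i = +329 cm.
1/f = 1/d_o + 1/d_i = 1/(60.5) + 1/(329) = 0.01957, so f = 51.1 cm.
Since f is positive, the thin lens is converging.

f = 51.1 cm (converging)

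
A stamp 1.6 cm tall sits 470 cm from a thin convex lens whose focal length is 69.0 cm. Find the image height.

0.275 cm

1/d_i = 1/f − 1/d_o = 1/(69.00) − 1/(470) = 0.01237, so d_i = 80.87 cm.
m = −d_i/d_o = -0.1721.
|h_i| = |m|·h_o = 0.1721 × 1.6 = 0.275 cm. The image is real, inverted and reduced, on the far side of the lens.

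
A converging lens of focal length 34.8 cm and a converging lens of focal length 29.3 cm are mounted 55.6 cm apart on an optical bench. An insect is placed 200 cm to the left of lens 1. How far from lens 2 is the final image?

24.9 cm

Lens 1: 1/d_i1 = 1/f₁ − 1/d_o1 = 1/(34.8) − 1/(200) = 0.02374, so d_i1 = 42.13 cm.
The intermediate image is 42.13 cm to the right of lens 1, which is 55.6 − (42.13) = 13.47 cm to the left of lens 2, so d_o2 = +13.47 cm.
Lens 2: 1/d_i2 = 1/f₂ − 1/d_o2 = 1/(29.3) − 1/(13.47) = -0.04011, so d_i2 = -24.9 cm.
The final image is virtual, 24.9 cm to the left of lens 2 (overall magnification ≈ -0.39).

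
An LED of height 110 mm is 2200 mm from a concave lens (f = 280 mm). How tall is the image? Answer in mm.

For a concave lens, f = -280 mm.
1/d_i = 1/f − 1/d_o = 1/(-280.0) − 1/(2200) = -0.004026, so d_i = -248.4 mm.
m = −d_i/d_o = +0.1129.
|h_i| = |m|·h_o = 0.1129 × 110 = 12.4 mm. The image is virtual, upright and reduced, on the same side as the object.

12.4 mm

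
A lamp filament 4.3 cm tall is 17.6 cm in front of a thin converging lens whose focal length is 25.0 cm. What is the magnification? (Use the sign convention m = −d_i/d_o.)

1/d_i = 1/f − 1/d_o = 1/(25.00) − 1/(17.6) = -0.01682, so d_i = -59.46 cm.
m = −d_i/d_o = −(-59.46)/(17.6) = +3.38.
The image is virtual, upright and enlarged, on the same side as the object.

m = +3.38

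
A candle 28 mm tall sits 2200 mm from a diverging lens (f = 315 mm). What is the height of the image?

For a diverging lens, f = -315 mm.
1/d_i = 1/f − 1/d_o = 1/(-315.0) − 1/(2200) = -0.003629, so d_i = -275.5 mm.
m = −d_i/d_o = +0.1252.
|h_i| = |m|·h_o = 0.1252 × 28 = 3.51 mm. The image is virtual, upright and reduced, on the same side as the object.

3.51 mm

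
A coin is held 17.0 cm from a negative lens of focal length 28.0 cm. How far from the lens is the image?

10.6 cm

For a negative lens, f = -28.0 cm.
Lens equation: 1/v = 1/f − 1/u = 1/(-28.00) − 1/(17.0) = -0.03571 − 0.05882 = -0.09454, so v = -10.6 cm.
The image is virtual, upright and reduced, on the same side as the object.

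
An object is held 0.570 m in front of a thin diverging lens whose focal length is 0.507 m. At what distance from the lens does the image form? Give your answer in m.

0.268 m

For a diverging lens, f = -0.507 m.
Thin-lens equation: 1/d_i = 1/f − 1/d_o = 1/(-0.5070) − 1/(0.570) = -1.972 − 1.754 = -3.727, so d_i = -0.268 m.
The image is virtual, upright and reduced, on the same side as the object.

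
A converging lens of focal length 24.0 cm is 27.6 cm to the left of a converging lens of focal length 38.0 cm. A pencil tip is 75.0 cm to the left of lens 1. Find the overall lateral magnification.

Lens 1: 1/d_i1 = 1/(24.0) − 1/(75.0) = 0.02833, so d_i1 = 35.29 cm; m₁ = −d_i1/d_o1 = -0.4705.
d_o2 = 27.6 − (35.29) = -7.690 cm (virtual object).
Lens 2: 1/d_i2 = 1/(38.0) − 1/(-7.690) = 0.1564, so d_i2 = 6.396 cm; m₂ = −d_i2/d_o2 = +0.8317.
m = m₁·m₂ = (-0.4705)(+0.8317) = -0.391.

m = -0.391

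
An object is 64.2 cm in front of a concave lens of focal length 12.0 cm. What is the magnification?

For a concave lens, f = -12.0 cm.
1/d_i = 1/f − 1/d_o = 1/(-12.00) − 1/(64.2) = -0.09891, so d_i = -10.11 cm.
m = −d_i/d_o = −(-10.11)/(64.2) = +0.157.
The image is virtual, upright and reduced, on the same side as the object.

m = +0.157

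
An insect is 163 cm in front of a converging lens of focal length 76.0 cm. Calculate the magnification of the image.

1/d_i = 1/f − 1/d_o = 1/(76.00) − 1/(163) = 0.007023, so d_i = 142.4 cm.
m = −d_i/d_o = −(142.4)/(163) = -0.874.
The image is real, inverted and reduced, on the far side of the lens.

m = -0.874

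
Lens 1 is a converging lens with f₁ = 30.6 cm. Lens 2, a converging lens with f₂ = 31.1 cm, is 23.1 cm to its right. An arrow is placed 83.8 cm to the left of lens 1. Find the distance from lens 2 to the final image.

13.9 cm

Lens 1: 1/d_i1 = 1/f₁ − 1/d_o1 = 1/(30.6) − 1/(83.8) = 0.02075, so d_i1 = 48.20 cm.
The intermediate image is 48.20 cm to the right of lens 1, which lies 25.10 cm to the right of lens 2 — a virtual object — so d_o2 = −25.10 cm.
Lens 2: 1/d_i2 = 1/f₂ − 1/d_o2 = 1/(31.1) − 1/(-25.10) = 0.07199, so d_i2 = 13.9 cm.
The final image is real, 13.9 cm to the right of lens 2 (overall magnification ≈ -0.32).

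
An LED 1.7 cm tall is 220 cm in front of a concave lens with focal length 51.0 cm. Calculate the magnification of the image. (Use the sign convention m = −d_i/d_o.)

m = +0.188

For a concave lens, f = -51.0 cm.
1/d_i = 1/f − 1/d_o = 1/(-51.00) − 1/(220) = -0.02415, so d_i = -41.40 cm.
m = −d_i/d_o = −(-41.40)/(220) = +0.188.
The image is virtual, upright and reduced, on the same side as the object.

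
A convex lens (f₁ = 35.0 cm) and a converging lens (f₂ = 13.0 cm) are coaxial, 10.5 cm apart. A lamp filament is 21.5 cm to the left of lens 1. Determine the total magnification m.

m = -0.633

Lens 1: 1/d_i1 = 1/(35.0) − 1/(21.5) = -0.01794, so d_i1 = -55.74 cm; m₁ = −d_i1/d_o1 = +2.593.
d_o2 = 10.5 − (-55.74) = 66.24 cm.
Lens 2: 1/d_i2 = 1/(13.0) − 1/(66.24) = 0.06183, so d_i2 = 16.17 cm; m₂ = −d_i2/d_o2 = -0.2442.
m = m₁·m₂ = (+2.593)(-0.2442) = -0.633.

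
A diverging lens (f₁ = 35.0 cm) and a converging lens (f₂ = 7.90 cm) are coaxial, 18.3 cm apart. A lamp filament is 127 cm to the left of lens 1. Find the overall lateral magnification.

m = -0.0451

f₁ = −35.0 cm (diverging).
Lens 1: 1/d_i1 = 1/(-35.0) − 1/(127) = -0.03645, so d_i1 = -27.44 cm; m₁ = −d_i1/d_o1 = +0.2161.
d_o2 = 18.3 − (-27.44) = 45.74 cm.
Lens 2: 1/d_i2 = 1/(7.90) − 1/(45.74) = 0.1047, so d_i2 = 9.549 cm; m₂ = −d_i2/d_o2 = -0.2088.
m = m₁·m₂ = (+0.2161)(-0.2088) = -0.0451.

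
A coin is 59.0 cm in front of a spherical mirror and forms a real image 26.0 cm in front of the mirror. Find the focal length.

Real image ⇒ d_i = +26.0 cm.
1/f = 1/d_o + 1/d_i = 1/(59.0) + 1/(26.0) = 0.05541, so f = 18.0 cm.
Since f is positive, the spherical mirror is concave.

f = 18.0 cm (concave)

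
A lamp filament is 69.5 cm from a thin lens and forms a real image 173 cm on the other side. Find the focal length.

Real image ⇒ d_i = +173 cm.
1/f = 1/d_o + 1/d_i = 1/(69.5) + 1/(173) = 0.02017, so f = 49.6 cm.
Since f is positive, the thin lens is converging.

f = 49.6 cm (converging)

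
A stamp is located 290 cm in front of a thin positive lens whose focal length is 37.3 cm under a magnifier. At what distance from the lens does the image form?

42.8 cm

Thin-lens equation: 1/d_i = 1/f − 1/d_o = 1/(37.30) − 1/(290) = 0.02681 − 0.003448 = 0.02336, so d_i = 42.8 cm.
The image is real, inverted and reduced, on the far side of the lens.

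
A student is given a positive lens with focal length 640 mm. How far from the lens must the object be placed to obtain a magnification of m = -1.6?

1040 mm

m = −d_i/d_o ⇒ d_i = −m·d_o.
1/f = 1/d_o + 1/d_i = 1/d_o − 1/(m·d_o) = (1 − 1/m)/d_o, so d_o = f(1 − 1/m) = (640.0)(1 − 1/(-1.6)) = 1040 mm.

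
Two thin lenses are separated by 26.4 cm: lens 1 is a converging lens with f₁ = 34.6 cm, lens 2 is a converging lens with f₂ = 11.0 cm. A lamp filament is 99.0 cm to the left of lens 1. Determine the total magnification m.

m = -0.156

Lens 1: 1/d_i1 = 1/(34.6) − 1/(99.0) = 0.01880, so d_i1 = 53.19 cm; m₁ = −d_i1/d_o1 = -0.5373.
d_o2 = 26.4 − (53.19) = -26.79 cm (virtual object).
Lens 2: 1/d_i2 = 1/(11.0) − 1/(-26.79) = 0.1282, so d_i2 = 7.798 cm; m₂ = −d_i2/d_o2 = +0.2911.
m = m₁·m₂ = (-0.5373)(+0.2911) = -0.156.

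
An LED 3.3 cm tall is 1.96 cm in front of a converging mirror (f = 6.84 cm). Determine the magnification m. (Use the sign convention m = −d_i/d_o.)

m = +1.40

1/d_i = 1/f − 1/d_o = 1/(6.840) − 1/(1.96) = -0.3640, so d_i = -2.747 cm.
m = −d_i/d_o = −(-2.747)/(1.96) = +1.40.
The image is virtual, upright and enlarged, behind the mirror.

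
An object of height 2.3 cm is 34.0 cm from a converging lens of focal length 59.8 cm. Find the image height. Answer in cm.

5.33 cm

1/d_i = 1/f − 1/d_o = 1/(59.80) − 1/(34.0) = -0.01269, so d_i = -78.81 cm.
m = −d_i/d_o = +2.318.
|h_i| = |m|·h_o = 2.318 × 2.3 = 5.33 cm. The image is virtual, upright and enlarged, on the same side as the object.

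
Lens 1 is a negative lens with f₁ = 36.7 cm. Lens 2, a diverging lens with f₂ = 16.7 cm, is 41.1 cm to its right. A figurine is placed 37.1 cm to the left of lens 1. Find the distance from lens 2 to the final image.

13.0 cm

Lens 1 is diverging, so f₁ = −36.7 cm.
Lens 1: 1/d_i1 = 1/f₁ − 1/d_o1 = 1/(-36.7) − 1/(37.1) = -0.05420, so d_i1 = -18.45 cm.
The intermediate image is 18.45 cm to the left of lens 1 (virtual), which is 41.1 − (-18.45) = 59.55 cm to the left of lens 2, so d_o2 = +59.55 cm.
Lens 2 is diverging, so f₂ = −16.7 cm.
Lens 2: 1/d_i2 = 1/f₂ − 1/d_o2 = 1/(-16.7) − 1/(59.55) = -0.07667, so d_i2 = -13.0 cm.
The final image is virtual, 13.0 cm to the left of lens 2 (overall magnification ≈ 0.11).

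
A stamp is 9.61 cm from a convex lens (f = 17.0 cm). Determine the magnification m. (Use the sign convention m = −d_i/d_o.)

m = +2.30

1/d_i = 1/f − 1/d_o = 1/(17.00) − 1/(9.61) = -0.04523, so d_i = -22.11 cm.
m = −d_i/d_o = −(-22.11)/(9.61) = +2.30.
The image is virtual, upright and enlarged, on the same side as the object.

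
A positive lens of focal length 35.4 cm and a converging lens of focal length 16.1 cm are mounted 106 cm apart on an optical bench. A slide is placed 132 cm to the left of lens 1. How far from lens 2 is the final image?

Lens 1: 1/d_i1 = 1/f₁ − 1/d_o1 = 1/(35.4) − 1/(132) = 0.02067, so d_i1 = 48.37 cm.
The intermediate image is 48.37 cm to the right of lens 1, which is 106 − (48.37) = 57.63 cm to the left of lens 2, so d_o2 = +57.63 cm.
Lens 2: 1/d_i2 = 1/f₂ − 1/d_o2 = 1/(16.1) − 1/(57.63) = 0.04476, so d_i2 = 22.3 cm.
The final image is real, 22.3 cm to the right of lens 2 (overall magnification ≈ 0.14).

22.3 cm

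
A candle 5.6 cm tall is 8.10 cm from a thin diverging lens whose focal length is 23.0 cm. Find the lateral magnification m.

m = +0.740

For a diverging lens, f = -23.0 cm.
1/d_i = 1/f − 1/d_o = 1/(-23.00) − 1/(8.10) = -0.1669, so d_i = -5.990 cm.
m = −d_i/d_o = −(-5.990)/(8.10) = +0.740.
The image is virtual, upright and reduced, on the same side as the object.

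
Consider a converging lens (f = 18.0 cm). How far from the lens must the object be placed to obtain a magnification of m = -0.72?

m = −d_i/d_o ⇒ d_i = −m·d_o.
1/f = 1/d_o + 1/d_i = 1/d_o − 1/(m·d_o) = (1 − 1/m)/d_o, so d_o = f(1 − 1/m) = (18.00)(1 − 1/(-0.72)) = 43.0 cm.

43.0 cm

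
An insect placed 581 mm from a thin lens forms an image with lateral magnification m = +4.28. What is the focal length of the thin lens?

m = −d_i/d_o ⇒ d_i = −m·d_o = −(+4.28)·(581) = -2487 mm.
1/f = 1/d_o + 1/d_i = 1/(581) + 1/(-2487) = 0.001319, so f = 758 mm.
Since f is positive, the thin lens is converging.

f = 758 mm (converging)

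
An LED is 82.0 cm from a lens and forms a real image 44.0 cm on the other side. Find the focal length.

Real image ⇒ d_i = +44.0 cm.
1/f = 1/d_o + 1/d_i = 1/(82.0) + 1/(44.0) = 0.03492, so f = 28.6 cm.
Since f is positive, the lens is converging.

f = 28.6 cm (converging)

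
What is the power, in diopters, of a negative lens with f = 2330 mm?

P = -0.429 D

For a negative lens, f = −2330 mm.
f = -233 cm = -2.33 m.
P = 1/f = 1/(-2.33 m) = -0.429 D.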